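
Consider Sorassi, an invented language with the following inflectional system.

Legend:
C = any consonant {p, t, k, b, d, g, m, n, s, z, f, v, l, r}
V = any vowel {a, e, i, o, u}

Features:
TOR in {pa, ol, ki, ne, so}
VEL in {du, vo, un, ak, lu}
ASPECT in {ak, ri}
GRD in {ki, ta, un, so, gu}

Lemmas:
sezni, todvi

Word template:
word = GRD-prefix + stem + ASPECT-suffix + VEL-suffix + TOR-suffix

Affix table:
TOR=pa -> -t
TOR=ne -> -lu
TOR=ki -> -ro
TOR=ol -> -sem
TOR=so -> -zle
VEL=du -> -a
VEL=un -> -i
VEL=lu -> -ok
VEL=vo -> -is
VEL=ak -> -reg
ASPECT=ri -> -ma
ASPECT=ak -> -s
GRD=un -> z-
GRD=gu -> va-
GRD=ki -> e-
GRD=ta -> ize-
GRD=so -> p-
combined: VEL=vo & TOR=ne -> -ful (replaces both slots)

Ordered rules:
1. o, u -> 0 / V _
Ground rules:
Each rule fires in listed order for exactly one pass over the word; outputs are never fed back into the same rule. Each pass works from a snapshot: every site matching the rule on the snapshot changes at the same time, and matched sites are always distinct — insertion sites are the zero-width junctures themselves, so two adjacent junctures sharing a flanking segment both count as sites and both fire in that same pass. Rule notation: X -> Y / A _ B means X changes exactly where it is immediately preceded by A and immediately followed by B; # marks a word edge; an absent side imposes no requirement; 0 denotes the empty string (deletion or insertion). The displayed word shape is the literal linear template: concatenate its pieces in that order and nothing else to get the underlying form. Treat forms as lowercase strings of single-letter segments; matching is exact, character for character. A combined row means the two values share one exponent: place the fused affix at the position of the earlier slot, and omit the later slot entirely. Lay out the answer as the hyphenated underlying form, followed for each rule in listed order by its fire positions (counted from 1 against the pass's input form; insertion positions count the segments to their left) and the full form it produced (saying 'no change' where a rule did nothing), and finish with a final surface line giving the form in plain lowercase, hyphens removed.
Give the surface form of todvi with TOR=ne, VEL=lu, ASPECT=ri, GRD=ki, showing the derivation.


underlying: e-todvi-ma-ok-lu
1. o, u -> 0 / V _: fires at position(s) 9: etodvimaklu
surface: etodvimaklu


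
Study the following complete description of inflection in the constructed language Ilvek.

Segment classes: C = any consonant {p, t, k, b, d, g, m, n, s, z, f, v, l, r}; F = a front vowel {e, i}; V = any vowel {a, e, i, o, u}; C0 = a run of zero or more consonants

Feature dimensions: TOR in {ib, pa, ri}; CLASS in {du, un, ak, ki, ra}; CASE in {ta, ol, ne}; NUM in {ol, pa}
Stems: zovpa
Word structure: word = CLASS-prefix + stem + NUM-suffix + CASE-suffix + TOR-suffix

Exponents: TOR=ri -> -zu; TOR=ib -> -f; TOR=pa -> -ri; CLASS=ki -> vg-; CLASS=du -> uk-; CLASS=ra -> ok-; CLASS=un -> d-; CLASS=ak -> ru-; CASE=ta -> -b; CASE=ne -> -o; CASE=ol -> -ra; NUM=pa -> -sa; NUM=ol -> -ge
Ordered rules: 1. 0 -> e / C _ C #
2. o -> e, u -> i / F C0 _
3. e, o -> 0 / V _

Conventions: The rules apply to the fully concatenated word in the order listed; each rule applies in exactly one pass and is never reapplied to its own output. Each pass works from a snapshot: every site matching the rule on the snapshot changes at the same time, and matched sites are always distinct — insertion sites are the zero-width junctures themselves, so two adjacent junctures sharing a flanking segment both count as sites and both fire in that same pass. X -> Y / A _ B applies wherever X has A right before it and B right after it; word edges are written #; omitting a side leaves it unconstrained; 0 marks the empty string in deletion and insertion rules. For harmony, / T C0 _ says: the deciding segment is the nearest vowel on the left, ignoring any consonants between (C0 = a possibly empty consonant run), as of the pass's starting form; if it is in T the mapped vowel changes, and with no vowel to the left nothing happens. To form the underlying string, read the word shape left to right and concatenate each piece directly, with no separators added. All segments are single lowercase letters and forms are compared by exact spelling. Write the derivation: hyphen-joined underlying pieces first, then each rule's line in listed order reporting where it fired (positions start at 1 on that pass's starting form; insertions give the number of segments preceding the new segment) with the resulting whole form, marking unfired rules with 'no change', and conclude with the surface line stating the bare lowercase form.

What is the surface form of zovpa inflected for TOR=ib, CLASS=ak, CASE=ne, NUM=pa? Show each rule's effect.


underlying: ru-zovpa-sa-o-f
1. 0 -> e / C _ C #: no change
2. o -> e, u -> i / F C0 _: no change
3. e, o -> 0 / V _: fires at position(s) 10: ruzovpasaf
surface: ruzovpasaf


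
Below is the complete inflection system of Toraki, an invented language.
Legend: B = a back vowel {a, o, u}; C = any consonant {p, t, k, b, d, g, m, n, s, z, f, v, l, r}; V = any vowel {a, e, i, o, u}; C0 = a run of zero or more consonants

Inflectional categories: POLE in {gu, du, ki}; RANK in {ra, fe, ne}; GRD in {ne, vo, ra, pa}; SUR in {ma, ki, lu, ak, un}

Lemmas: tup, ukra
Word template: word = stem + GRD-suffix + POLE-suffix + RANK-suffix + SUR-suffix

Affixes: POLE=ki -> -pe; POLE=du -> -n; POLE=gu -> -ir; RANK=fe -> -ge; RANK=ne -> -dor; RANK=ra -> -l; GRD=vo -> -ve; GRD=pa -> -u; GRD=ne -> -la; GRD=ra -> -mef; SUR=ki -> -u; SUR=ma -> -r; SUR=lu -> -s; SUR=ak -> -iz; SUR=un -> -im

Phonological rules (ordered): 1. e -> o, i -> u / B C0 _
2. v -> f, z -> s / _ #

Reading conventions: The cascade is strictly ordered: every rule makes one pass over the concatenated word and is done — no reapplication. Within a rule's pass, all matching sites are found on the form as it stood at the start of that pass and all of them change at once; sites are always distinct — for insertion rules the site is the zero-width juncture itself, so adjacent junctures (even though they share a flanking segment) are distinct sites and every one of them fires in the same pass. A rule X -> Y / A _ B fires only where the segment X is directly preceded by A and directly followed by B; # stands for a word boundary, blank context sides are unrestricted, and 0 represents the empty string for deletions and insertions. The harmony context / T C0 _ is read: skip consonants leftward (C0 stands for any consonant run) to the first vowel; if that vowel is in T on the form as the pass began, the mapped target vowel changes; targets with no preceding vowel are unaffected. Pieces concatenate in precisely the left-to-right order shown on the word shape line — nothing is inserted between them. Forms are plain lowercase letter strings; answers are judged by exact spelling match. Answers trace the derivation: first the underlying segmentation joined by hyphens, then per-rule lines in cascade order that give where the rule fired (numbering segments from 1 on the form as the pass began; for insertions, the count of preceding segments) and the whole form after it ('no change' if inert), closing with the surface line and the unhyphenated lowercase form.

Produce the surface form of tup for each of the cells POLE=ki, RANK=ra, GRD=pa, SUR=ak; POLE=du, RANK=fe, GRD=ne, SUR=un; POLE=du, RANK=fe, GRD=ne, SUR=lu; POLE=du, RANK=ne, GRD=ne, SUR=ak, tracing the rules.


cell POLE=ki, RANK=ra, GRD=pa, SUR=ak:
underlying: tup-u-pe-l-iz
1. e -> o, i -> u / B C0 _: fires at position(s) 6: tupupoliz
2. v -> f, z -> s / _ #: fires at position(s) 9: tupupolis
surface: tupupolis

cell POLE=du, RANK=fe, GRD=ne, SUR=un:
underlying: tup-la-n-ge-im
1. e -> o, i -> u / B C0 _: fires at position(s) 8: tuplangoim
2. v -> f, z -> s / _ #: no change
surface: tuplangoim

cell POLE=du, RANK=fe, GRD=ne, SUR=lu:
underlying: tup-la-n-ge-s
1. e -> o, i -> u / B C0 _: fires at position(s) 8: tuplangos
2. v -> f, z -> s / _ #: no change
surface: tuplangos

cell POLE=du, RANK=ne, GRD=ne, SUR=ak:
underlying: tup-la-n-dor-iz
1. e -> o, i -> u / B C0 _: fires at position(s) 10: tuplandoruz
2. v -> f, z -> s / _ #: fires at position(s) 11: tuplandorus
surface: tuplandorus


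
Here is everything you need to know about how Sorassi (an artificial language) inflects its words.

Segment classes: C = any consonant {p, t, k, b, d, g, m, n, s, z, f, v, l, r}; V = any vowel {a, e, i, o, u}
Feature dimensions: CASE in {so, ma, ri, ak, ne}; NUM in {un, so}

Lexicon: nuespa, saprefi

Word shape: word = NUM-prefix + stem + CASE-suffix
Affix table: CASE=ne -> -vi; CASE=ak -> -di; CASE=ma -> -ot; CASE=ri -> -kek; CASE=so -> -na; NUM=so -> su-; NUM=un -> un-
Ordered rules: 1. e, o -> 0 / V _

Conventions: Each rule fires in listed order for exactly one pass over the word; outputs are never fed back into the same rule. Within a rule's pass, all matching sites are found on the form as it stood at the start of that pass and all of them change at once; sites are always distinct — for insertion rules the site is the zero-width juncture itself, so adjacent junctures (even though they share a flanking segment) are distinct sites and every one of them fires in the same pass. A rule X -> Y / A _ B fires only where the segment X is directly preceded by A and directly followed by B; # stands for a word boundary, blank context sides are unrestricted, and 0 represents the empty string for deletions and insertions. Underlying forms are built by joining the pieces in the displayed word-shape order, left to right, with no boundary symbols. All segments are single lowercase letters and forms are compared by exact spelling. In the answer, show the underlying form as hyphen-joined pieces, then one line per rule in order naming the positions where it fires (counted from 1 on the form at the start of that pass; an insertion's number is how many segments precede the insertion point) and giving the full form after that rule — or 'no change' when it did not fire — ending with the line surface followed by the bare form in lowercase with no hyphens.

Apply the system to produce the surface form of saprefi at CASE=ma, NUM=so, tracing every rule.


underlying: su-saprefi-ot
1. e, o -> 0 / V _: fires at position(s) 10: susaprefit
surface: susaprefit


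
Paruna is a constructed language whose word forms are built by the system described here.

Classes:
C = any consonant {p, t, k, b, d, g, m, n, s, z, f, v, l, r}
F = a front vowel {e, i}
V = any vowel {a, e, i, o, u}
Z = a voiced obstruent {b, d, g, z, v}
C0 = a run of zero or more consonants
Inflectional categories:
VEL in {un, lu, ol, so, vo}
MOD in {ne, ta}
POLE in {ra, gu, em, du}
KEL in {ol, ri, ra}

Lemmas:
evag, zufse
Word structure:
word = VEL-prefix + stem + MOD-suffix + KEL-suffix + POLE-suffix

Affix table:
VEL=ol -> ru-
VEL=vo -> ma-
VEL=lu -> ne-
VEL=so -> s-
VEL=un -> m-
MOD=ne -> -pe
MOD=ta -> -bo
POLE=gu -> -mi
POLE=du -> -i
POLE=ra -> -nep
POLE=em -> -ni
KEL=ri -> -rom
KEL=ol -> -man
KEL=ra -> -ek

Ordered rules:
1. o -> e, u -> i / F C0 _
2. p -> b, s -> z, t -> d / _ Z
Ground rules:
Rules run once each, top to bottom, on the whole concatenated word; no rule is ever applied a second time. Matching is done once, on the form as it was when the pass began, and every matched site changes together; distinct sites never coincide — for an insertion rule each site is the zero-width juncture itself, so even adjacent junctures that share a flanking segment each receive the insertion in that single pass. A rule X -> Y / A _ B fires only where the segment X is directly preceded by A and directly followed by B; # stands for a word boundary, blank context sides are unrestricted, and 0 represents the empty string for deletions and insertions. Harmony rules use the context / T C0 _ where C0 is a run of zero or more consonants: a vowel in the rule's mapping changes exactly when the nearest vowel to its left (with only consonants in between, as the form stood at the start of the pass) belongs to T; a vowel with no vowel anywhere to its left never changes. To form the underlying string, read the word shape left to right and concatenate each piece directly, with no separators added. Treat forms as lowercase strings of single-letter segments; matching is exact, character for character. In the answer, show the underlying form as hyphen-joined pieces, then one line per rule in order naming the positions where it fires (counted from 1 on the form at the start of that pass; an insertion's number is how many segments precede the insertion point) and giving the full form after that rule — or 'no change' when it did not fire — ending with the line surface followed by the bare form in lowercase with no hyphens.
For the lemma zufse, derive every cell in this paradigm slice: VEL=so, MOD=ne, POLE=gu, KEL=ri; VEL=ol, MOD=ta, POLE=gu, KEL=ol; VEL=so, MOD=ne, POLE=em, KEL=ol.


cell VEL=so, MOD=ne, POLE=gu, KEL=ri:
underlying: s-zufse-pe-rom-mi
1. o -> e, u -> i / F C0 _: fires at position(s) 10: szufseperemmi
2. p -> b, s -> z, t -> d / _ Z: fires at position(s) 1: zzufseperemmi
surface: zzufseperemmi

cell VEL=ol, MOD=ta, POLE=gu, KEL=ol:
underlying: ru-zufse-bo-man-mi
1. o -> e, u -> i / F C0 _: fires at position(s) 9: ruzufsebemanmi
2. p -> b, s -> z, t -> d / _ Z: no change
surface: ruzufsebemanmi

cell VEL=so, MOD=ne, POLE=em, KEL=ol:
underlying: s-zufse-pe-man-ni
1. o -> e, u -> i / F C0 _: no change
2. p -> b, s -> z, t -> d / _ Z: fires at position(s) 1: zzufsepemanni
surface: zzufsepemanni


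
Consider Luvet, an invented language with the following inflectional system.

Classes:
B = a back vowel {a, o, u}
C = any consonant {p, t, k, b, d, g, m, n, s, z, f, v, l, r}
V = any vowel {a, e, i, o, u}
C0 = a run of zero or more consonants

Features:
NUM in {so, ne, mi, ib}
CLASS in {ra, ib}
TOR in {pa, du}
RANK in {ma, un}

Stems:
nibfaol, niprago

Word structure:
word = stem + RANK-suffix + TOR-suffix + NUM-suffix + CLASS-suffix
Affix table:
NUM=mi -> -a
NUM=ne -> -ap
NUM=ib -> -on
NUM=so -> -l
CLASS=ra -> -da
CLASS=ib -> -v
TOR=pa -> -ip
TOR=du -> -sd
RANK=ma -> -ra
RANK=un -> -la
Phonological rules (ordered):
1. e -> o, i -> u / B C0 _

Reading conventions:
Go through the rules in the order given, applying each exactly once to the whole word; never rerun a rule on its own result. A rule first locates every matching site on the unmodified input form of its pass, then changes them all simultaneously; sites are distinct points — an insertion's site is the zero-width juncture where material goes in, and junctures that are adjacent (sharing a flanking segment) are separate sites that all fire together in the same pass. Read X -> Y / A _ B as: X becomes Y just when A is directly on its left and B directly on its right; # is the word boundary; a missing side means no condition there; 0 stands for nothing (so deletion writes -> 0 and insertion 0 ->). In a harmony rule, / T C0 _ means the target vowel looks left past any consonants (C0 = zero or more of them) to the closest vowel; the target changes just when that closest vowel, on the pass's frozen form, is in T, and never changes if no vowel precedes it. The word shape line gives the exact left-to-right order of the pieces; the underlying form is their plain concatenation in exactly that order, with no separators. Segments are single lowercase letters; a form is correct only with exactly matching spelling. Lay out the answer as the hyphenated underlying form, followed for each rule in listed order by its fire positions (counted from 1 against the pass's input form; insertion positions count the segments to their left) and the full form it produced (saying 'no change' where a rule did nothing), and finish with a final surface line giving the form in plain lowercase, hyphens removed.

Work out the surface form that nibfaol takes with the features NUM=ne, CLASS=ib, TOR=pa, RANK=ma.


underlying: nibfaol-ra-ip-ap-v
1. e -> o, i -> u / B C0 _: fires at position(s) 10: nibfaolraupapv
surface: nibfaolraupapv


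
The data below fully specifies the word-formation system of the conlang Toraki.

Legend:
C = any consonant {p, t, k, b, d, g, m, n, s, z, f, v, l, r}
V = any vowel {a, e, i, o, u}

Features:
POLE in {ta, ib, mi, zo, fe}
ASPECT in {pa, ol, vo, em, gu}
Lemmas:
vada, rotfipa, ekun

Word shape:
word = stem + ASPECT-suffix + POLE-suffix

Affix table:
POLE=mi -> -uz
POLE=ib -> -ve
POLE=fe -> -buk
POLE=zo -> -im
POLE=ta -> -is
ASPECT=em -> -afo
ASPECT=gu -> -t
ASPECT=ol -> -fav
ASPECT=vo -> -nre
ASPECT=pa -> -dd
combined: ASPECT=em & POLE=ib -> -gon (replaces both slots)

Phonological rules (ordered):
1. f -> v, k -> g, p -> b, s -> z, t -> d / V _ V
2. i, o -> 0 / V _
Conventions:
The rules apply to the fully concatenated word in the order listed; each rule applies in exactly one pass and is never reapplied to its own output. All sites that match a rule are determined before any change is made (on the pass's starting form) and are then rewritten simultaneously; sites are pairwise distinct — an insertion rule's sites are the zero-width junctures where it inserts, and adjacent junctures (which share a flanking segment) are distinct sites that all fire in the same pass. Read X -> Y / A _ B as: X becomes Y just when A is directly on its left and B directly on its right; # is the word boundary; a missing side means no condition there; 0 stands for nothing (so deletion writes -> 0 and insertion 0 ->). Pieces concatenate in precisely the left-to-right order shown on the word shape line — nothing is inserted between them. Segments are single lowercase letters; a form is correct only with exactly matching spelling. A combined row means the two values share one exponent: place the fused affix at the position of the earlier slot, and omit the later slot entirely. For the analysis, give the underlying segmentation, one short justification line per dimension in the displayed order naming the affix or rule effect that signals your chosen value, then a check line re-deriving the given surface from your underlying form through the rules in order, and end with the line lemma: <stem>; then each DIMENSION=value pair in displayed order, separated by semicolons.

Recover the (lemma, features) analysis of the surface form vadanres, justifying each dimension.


underlying: vada-nre-is
POLE=ta - signalled by the affix -is
ASPECT=vo - signalled by the affix -nre
check: vadanreis -> vadanreis -> vadanres
lemma: vada; POLE=ta; ASPECT=vo


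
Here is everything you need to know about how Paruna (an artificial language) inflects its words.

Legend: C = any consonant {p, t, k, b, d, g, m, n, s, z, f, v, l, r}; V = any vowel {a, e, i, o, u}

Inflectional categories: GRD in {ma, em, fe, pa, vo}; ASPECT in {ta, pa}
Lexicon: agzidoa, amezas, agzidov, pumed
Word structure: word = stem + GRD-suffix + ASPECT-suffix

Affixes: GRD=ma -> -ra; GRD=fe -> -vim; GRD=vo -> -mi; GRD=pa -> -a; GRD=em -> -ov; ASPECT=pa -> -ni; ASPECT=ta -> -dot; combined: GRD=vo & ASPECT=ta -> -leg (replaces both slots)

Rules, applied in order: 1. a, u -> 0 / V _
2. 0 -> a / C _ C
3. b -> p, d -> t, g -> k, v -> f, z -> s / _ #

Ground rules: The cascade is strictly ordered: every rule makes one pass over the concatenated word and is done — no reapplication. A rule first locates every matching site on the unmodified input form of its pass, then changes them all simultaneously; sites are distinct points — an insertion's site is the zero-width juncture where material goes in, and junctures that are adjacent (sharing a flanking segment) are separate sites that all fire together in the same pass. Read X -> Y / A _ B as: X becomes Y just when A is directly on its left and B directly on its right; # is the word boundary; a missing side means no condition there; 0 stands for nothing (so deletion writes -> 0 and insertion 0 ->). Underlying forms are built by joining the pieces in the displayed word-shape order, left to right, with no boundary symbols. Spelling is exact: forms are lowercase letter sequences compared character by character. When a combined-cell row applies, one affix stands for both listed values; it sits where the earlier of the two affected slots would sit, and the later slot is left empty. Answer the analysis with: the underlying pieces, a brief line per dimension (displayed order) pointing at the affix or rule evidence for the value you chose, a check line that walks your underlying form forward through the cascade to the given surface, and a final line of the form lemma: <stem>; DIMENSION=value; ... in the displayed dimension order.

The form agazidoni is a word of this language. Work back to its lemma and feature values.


underlying: agzidoa-a-ni
GRD=pa - signalled by the affix -a
ASPECT=pa - signalled by the affix -ni
check: agzidoaani -> agzidoni -> agazidoni -> agazidoni
lemma: agzidoa; GRD=pa; ASPECT=pa


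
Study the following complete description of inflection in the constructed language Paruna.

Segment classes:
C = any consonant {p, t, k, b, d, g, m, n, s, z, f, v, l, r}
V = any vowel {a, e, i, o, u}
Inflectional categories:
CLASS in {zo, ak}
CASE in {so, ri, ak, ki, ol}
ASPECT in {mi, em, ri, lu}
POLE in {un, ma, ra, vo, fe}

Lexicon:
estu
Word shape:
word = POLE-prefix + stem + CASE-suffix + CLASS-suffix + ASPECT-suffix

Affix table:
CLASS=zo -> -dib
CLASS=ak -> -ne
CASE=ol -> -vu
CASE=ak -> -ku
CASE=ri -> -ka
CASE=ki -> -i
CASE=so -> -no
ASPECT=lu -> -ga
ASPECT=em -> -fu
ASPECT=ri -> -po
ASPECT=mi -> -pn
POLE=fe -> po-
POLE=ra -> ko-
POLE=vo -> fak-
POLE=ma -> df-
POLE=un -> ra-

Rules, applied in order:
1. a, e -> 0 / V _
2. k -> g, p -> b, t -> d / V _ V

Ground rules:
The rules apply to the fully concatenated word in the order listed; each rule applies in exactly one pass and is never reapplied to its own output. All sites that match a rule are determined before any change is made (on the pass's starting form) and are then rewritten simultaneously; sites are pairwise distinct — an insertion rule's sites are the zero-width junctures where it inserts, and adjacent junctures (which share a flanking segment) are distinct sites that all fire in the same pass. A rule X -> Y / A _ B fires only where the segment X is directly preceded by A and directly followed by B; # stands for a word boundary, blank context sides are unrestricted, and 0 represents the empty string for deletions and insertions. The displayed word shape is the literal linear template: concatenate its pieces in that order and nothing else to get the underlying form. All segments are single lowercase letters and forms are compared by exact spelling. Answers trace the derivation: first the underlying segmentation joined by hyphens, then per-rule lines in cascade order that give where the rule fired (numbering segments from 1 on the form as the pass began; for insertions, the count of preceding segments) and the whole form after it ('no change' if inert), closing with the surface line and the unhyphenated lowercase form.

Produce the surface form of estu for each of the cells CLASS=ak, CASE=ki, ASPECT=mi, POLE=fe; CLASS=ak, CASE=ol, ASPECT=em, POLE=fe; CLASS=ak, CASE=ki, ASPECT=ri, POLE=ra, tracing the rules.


cell CLASS=ak, CASE=ki, ASPECT=mi, POLE=fe:
underlying: po-estu-i-ne-pn
1. a, e -> 0 / V _: fires at position(s) 3: postuinepn
2. k -> g, p -> b, t -> d / V _ V: no change
surface: postuinepn

cell CLASS=ak, CASE=ol, ASPECT=em, POLE=fe:
underlying: po-estu-vu-ne-fu
1. a, e -> 0 / V _: fires at position(s) 3: postuvunefu
2. k -> g, p -> b, t -> d / V _ V: no change
surface: postuvunefu

cell CLASS=ak, CASE=ki, ASPECT=ri, POLE=ra:
underlying: ko-estu-i-ne-po
1. a, e -> 0 / V _: fires at position(s) 3: kostuinepo
2. k -> g, p -> b, t -> d / V _ V: fires at position(s) 9: kostuinebo
surface: kostuinebo


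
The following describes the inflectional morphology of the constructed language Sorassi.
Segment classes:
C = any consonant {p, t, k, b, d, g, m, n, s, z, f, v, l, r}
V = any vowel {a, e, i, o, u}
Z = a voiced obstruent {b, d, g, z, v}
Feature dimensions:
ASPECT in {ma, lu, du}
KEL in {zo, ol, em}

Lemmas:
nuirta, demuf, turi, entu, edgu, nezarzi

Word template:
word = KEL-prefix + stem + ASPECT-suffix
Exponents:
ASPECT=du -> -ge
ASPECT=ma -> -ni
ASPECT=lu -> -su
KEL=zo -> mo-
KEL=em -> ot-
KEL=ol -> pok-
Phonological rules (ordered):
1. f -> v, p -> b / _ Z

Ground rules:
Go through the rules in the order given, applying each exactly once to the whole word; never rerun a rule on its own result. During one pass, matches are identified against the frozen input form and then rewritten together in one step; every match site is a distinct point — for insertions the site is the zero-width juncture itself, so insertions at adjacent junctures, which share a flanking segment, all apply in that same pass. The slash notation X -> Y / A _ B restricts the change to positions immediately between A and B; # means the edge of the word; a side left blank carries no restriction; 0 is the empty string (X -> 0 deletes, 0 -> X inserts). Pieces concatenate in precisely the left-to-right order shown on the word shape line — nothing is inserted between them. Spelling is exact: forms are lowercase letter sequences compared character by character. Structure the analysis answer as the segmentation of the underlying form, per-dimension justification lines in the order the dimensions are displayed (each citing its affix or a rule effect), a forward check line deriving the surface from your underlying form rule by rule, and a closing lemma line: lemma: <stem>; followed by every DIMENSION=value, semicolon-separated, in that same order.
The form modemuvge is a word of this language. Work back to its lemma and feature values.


underlying: mo-demuf-ge
ASPECT=du - signalled by the affix -ge
KEL=zo - signalled by the affix mo-
check: modemufge -> modemuvge
lemma: demuf; ASPECT=du; KEL=zo


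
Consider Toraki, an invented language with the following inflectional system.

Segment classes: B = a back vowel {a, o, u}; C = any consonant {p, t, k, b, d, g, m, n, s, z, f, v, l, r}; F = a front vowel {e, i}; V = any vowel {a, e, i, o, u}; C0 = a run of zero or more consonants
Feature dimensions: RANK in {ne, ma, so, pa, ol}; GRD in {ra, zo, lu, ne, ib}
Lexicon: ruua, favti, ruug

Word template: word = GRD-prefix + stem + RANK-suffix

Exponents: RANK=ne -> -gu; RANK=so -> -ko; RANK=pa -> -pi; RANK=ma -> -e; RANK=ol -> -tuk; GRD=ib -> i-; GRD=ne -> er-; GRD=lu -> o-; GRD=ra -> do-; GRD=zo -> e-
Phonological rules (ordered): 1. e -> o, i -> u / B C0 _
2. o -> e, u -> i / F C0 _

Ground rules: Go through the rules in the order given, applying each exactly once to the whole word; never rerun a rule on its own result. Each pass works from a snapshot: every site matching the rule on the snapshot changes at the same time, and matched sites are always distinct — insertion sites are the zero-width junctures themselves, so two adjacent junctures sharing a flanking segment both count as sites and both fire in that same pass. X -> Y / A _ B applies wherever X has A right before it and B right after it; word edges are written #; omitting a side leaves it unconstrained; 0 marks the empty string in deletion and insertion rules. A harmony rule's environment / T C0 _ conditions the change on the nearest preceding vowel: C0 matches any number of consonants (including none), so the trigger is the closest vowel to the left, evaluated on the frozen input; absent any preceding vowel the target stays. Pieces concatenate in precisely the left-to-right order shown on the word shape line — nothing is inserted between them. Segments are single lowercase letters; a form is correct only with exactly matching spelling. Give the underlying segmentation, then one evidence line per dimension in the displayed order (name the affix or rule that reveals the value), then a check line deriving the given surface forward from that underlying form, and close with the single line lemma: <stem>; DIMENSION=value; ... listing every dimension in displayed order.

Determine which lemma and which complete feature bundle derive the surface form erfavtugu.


underlying: er-favti-gu
RANK=ne - signalled by the affix -gu
GRD=ne - signalled by the affix er-
check: erfavtigu -> erfavtugu -> erfavtugu
lemma: favti; RANK=ne; GRD=ne


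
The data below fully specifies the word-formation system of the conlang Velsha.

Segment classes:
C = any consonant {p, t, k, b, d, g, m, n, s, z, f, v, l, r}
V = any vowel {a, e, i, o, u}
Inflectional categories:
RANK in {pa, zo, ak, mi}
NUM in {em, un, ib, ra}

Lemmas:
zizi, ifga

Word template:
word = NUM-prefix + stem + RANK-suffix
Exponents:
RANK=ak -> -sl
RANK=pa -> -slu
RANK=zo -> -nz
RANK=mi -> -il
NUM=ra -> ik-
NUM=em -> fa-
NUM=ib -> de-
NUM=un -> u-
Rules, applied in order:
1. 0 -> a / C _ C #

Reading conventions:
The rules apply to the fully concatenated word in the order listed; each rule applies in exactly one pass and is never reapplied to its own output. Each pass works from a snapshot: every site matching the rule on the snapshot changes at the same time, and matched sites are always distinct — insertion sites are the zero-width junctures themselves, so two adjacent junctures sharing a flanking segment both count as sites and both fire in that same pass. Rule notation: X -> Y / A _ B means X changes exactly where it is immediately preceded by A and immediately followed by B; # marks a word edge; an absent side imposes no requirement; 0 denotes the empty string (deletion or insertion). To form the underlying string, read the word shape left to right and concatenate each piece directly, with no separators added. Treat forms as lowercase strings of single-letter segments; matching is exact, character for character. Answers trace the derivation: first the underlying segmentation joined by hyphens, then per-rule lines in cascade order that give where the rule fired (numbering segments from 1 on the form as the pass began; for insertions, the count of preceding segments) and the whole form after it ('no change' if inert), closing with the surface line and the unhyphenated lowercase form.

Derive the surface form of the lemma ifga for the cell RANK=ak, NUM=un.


underlying: u-ifga-sl
1. 0 -> a / C _ C #: inserts after position(s) 6: uifgasal
surface: uifgasal


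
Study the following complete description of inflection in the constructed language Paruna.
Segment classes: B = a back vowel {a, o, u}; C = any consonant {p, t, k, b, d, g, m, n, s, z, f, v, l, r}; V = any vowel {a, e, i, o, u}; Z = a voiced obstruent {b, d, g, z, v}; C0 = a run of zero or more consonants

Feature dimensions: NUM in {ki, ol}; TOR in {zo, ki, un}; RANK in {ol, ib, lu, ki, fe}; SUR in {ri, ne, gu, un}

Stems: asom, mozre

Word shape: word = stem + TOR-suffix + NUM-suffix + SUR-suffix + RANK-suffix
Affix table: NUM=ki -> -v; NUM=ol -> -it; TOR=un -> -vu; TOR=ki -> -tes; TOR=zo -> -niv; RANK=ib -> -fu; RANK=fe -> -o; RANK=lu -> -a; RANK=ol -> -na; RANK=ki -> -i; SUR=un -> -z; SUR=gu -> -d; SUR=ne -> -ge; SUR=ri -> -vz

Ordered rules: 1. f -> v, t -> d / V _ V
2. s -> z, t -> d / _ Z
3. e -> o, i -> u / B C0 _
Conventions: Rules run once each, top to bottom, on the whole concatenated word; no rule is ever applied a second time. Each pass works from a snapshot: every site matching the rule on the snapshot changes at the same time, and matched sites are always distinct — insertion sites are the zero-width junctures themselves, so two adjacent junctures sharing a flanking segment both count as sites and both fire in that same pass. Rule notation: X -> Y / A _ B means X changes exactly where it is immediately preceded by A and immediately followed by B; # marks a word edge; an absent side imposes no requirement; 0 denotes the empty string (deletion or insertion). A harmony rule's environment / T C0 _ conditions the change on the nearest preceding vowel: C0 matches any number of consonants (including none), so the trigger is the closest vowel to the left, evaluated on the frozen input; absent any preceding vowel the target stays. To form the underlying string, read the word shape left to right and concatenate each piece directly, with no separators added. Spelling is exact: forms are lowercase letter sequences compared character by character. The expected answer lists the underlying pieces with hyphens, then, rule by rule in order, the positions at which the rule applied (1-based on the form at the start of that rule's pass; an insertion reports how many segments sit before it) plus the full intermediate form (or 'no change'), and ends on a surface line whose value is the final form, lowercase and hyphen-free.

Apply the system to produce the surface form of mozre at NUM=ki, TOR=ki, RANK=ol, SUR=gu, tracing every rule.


underlying: mozre-tes-v-d-na
1. f -> v, t -> d / V _ V: fires at position(s) 6: mozredesvdna
2. s -> z, t -> d / _ Z: fires at position(s) 8: mozredezvdna
3. e -> o, i -> u / B C0 _: fires at position(s) 5: mozrodezvdna
surface: mozrodezvdna


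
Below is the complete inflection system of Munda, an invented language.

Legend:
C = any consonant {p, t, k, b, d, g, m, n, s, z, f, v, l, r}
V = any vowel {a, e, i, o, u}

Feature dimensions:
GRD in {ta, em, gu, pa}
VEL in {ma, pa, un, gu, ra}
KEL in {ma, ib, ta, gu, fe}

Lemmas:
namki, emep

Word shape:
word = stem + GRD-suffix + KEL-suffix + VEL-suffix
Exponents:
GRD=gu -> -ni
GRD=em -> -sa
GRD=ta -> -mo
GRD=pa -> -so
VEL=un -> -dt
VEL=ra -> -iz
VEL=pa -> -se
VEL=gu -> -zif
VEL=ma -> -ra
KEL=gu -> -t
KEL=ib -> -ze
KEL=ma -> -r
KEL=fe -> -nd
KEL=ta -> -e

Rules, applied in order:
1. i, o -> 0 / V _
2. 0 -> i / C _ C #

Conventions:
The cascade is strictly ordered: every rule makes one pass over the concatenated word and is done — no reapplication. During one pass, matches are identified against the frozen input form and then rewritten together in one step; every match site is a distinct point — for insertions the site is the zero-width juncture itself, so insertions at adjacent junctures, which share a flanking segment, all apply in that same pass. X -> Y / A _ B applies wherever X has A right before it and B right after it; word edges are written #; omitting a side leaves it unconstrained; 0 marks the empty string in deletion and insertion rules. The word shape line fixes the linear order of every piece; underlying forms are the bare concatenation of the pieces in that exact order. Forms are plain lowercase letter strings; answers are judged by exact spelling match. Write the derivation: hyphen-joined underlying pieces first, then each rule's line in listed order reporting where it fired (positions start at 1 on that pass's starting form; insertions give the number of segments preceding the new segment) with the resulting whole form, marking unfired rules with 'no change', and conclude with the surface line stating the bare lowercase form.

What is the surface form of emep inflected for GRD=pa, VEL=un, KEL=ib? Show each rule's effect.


underlying: emep-so-ze-dt
1. i, o -> 0 / V _: no change
2. 0 -> i / C _ C #: inserts after position(s) 9: emepsozedit
surface: emepsozedit


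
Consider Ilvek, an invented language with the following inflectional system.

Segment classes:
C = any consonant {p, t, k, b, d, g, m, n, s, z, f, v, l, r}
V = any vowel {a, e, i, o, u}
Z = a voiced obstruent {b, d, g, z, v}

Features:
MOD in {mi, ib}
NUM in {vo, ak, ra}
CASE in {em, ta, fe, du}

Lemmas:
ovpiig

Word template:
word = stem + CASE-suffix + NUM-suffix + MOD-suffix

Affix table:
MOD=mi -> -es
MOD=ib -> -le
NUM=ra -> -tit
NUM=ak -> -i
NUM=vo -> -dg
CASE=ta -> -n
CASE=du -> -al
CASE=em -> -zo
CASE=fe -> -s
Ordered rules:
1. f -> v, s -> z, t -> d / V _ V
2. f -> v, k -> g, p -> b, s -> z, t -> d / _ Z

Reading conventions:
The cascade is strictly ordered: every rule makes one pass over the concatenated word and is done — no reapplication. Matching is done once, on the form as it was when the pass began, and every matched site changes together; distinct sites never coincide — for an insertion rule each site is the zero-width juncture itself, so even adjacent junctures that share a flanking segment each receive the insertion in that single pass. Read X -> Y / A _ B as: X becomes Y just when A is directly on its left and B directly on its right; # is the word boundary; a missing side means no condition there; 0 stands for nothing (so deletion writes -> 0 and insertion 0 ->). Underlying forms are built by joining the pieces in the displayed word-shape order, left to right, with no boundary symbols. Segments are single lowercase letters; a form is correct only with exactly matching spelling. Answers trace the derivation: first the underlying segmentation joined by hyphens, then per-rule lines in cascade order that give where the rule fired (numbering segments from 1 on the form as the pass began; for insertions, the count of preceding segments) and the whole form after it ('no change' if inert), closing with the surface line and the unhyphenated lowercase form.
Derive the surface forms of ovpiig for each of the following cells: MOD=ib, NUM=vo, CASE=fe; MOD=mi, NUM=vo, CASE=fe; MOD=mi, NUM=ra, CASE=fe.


cell MOD=ib, NUM=vo, CASE=fe:
underlying: ovpiig-s-dg-le
1. f -> v, s -> z, t -> d / V _ V: no change
2. f -> v, k -> g, p -> b, s -> z, t -> d / _ Z: fires at position(s) 7: ovpiigzdgle
surface: ovpiigzdgle

cell MOD=mi, NUM=vo, CASE=fe:
underlying: ovpiig-s-dg-es
1. f -> v, s -> z, t -> d / V _ V: no change
2. f -> v, k -> g, p -> b, s -> z, t -> d / _ Z: fires at position(s) 7: ovpiigzdges
surface: ovpiigzdges

cell MOD=mi, NUM=ra, CASE=fe:
underlying: ovpiig-s-tit-es
1. f -> v, s -> z, t -> d / V _ V: fires at position(s) 10: ovpiigstides
2. f -> v, k -> g, p -> b, s -> z, t -> d / _ Z: no change
surface: ovpiigstides


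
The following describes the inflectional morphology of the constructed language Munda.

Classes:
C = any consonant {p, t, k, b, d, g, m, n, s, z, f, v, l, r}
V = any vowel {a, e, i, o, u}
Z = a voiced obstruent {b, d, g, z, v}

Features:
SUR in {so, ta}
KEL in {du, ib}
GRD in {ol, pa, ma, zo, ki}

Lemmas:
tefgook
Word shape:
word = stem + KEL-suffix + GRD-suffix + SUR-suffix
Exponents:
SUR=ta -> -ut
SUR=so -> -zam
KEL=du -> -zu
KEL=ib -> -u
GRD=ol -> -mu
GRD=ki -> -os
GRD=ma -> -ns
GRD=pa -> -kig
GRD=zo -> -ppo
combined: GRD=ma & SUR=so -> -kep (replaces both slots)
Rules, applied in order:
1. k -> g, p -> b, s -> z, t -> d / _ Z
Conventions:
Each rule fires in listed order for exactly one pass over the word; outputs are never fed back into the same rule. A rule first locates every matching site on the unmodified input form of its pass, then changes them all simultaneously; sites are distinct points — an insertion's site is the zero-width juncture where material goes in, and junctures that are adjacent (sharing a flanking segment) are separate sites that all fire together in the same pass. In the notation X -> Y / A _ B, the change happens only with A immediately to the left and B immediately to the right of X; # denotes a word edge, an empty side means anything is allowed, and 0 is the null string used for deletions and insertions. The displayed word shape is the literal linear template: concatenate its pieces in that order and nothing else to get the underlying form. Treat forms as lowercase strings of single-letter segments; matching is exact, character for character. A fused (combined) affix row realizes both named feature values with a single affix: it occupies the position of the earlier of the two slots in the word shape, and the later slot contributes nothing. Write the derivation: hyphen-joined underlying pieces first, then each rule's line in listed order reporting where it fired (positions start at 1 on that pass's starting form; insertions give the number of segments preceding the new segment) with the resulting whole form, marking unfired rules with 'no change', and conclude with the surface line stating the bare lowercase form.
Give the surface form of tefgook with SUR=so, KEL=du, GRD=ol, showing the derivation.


underlying: tefgook-zu-mu-zam
1. k -> g, p -> b, s -> z, t -> d / _ Z: fires at position(s) 7: tefgoogzumuzam
surface: tefgoogzumuzam


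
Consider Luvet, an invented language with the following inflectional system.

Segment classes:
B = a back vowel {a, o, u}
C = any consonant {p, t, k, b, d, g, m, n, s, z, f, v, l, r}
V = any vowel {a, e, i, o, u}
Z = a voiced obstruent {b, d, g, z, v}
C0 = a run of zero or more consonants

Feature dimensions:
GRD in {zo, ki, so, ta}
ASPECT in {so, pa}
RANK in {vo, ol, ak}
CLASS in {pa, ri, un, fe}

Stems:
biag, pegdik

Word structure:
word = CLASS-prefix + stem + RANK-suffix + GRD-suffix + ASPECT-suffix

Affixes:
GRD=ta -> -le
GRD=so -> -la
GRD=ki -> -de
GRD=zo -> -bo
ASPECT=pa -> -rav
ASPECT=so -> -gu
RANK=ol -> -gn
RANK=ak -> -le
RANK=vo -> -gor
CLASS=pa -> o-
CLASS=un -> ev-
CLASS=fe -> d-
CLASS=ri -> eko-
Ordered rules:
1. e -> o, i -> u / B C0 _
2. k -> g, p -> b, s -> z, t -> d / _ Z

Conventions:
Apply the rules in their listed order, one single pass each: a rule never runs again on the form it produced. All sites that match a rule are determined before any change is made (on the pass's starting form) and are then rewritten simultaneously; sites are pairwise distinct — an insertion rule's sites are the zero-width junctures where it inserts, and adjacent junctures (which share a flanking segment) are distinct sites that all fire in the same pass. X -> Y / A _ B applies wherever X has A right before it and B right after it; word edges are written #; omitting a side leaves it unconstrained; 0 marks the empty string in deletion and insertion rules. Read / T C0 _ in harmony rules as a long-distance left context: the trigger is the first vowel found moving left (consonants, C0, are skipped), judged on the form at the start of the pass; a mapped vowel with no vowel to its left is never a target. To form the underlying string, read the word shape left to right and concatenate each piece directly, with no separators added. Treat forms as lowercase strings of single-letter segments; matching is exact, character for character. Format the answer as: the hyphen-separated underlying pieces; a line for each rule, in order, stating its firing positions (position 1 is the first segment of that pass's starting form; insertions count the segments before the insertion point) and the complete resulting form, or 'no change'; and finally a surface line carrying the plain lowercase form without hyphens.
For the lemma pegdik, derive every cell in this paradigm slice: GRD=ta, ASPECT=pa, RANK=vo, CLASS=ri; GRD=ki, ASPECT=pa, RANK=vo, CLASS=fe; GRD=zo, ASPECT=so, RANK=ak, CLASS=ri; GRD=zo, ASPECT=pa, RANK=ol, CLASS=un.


cell GRD=ta, ASPECT=pa, RANK=vo, CLASS=ri:
underlying: eko-pegdik-gor-le-rav
1. e -> o, i -> u / B C0 _: fires at position(s) 5, 14: ekopogdikgorlorav
2. k -> g, p -> b, s -> z, t -> d / _ Z: fires at position(s) 9: ekopogdiggorlorav
surface: ekopogdiggorlorav

cell GRD=ki, ASPECT=pa, RANK=vo, CLASS=fe:
underlying: d-pegdik-gor-de-rav
1. e -> o, i -> u / B C0 _: fires at position(s) 12: dpegdikgordorav
2. k -> g, p -> b, s -> z, t -> d / _ Z: fires at position(s) 7: dpegdiggordorav
surface: dpegdiggordorav

cell GRD=zo, ASPECT=so, RANK=ak, CLASS=ri:
underlying: eko-pegdik-le-bo-gu
1. e -> o, i -> u / B C0 _: fires at position(s) 5: ekopogdiklebogu
2. k -> g, p -> b, s -> z, t -> d / _ Z: no change
surface: ekopogdiklebogu

cell GRD=zo, ASPECT=pa, RANK=ol, CLASS=un:
underlying: ev-pegdik-gn-bo-rav
1. e -> o, i -> u / B C0 _: no change
2. k -> g, p -> b, s -> z, t -> d / _ Z: fires at position(s) 8: evpegdiggnborav
surface: evpegdiggnborav
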